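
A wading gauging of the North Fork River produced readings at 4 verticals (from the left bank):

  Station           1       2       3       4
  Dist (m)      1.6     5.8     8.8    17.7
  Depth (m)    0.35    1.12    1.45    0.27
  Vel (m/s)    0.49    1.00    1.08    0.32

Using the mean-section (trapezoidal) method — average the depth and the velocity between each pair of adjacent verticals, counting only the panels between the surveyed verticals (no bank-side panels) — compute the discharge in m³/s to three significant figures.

Panel 1-2: Δb = 4.2 m, d̄ = (0.35+1.12)/2 = 0.735, v̄ = (0.49+1.00)/2 = 0.745 → q = 4.2×0.735×0.745 = 2.300 m³/s
Panel 2-3: Δb = 3 m, d̄ = (1.12+1.45)/2 = 1.285, v̄ = (1.00+1.08)/2 = 1.04 → q = 3×1.285×1.04 = 4.009 m³/s
Panel 3-4: Δb = 8.9 m, d̄ = (1.45+0.27)/2 = 0.86, v̄ = (1.08+0.32)/2 = 0.7 → q = 8.9×0.86×0.7 = 5.358 m³/s
Q = Σ q = 11.67 m³/s

11.7 m³/s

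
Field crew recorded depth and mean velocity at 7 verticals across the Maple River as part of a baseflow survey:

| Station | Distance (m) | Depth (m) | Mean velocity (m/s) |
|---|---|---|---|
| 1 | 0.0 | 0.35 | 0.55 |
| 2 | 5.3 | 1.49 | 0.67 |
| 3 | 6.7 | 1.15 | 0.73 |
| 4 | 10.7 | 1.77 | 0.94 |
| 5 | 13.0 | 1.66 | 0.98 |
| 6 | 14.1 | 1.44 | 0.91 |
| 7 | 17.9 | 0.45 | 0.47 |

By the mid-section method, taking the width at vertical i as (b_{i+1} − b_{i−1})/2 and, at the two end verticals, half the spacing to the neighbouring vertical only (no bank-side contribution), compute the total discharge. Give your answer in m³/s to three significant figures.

17.7 m³/s

w_1 = (5.3 − 0.0)/2 = 2.65 m; q_1 = 0.55 × 0.35 × 2.65 = 0.5101 m³/s
w_2 = (6.7 − 0.0)/2 = 3.35 m; q_2 = 0.67 × 1.49 × 3.35 = 3.344 m³/s
w_3 = (10.7 − 5.3)/2 = 2.7 m; q_3 = 0.73 × 1.15 × 2.7 = 2.267 m³/s
w_4 = (13.0 − 6.7)/2 = 3.15 m; q_4 = 0.94 × 1.77 × 3.15 = 5.241 m³/s
w_5 = (14.1 − 10.7)/2 = 1.7 m; q_5 = 0.98 × 1.66 × 1.7 = 2.766 m³/s
w_6 = (17.9 − 13.0)/2 = 2.45 m; q_6 = 0.91 × 1.44 × 2.45 = 3.210 m³/s
w_7 = (17.9 − 14.1)/2 = 1.9 m; q_7 = 0.47 × 0.45 × 1.9 = 0.4019 m³/s
Q = Σ qᵢ = 17.74 m³/s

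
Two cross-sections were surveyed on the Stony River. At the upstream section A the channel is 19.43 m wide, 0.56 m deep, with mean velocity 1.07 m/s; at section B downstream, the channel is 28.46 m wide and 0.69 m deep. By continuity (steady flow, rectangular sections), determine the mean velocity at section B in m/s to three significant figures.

Q = A₁V₁ = (19.43×0.56) × 1.07 = 11.64 m³/s
A₂ = 28.46 × 0.69 = 19.64 m²
V₂ = Q/A₂ = 11.64/19.64 = 0.5929 m/s

0.593 m/s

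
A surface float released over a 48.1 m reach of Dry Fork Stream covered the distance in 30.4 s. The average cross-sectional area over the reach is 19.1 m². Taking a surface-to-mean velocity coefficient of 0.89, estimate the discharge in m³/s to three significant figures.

v_surface = L / t̄ = 48.1 / 30.4 = 1.582 m/s
v_mean = 0.89 × 1.582 = 1.408 m/s
Q = A × v_mean = 19.1 × 1.408 = 26.90 m³/s

26.9 m³/s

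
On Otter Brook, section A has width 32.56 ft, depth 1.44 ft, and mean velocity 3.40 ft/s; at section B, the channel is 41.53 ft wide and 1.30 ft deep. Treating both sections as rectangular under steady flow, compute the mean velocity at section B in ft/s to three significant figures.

Q = A₁V₁ = (32.56×1.44) × 3.40 = 159.4 ft³/s
A₂ = 41.53 × 1.30 = 53.99 ft²
V₂ = Q/A₂ = 159.4/53.99 = 2.953 ft/s

2.95 ft/s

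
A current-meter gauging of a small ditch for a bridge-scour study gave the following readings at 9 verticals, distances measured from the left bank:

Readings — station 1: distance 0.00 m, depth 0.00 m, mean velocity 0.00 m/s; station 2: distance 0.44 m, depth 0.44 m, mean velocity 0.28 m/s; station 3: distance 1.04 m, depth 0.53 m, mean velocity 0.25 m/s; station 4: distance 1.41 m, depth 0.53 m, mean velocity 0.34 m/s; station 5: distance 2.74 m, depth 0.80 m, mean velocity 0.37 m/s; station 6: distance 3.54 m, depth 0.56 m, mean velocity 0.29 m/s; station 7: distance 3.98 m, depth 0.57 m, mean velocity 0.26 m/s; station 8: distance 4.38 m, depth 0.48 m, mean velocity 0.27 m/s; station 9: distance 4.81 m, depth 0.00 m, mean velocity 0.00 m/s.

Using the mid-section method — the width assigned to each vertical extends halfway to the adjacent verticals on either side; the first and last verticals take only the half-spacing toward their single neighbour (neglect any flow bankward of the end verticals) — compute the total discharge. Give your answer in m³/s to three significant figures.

w_2 = (1.04 − 0.00)/2 = 0.52 m; q_2 = 0.28 × 0.44 × 0.52 = 0.06406 m³/s
w_3 = (1.41 − 0.44)/2 = 0.485 m; q_3 = 0.25 × 0.53 × 0.485 = 0.06426 m³/s
w_4 = (2.74 − 1.04)/2 = 0.85 m; q_4 = 0.34 × 0.53 × 0.85 = 0.1532 m³/s
w_5 = (3.54 − 1.41)/2 = 1.065 m; q_5 = 0.37 × 0.80 × 1.065 = 0.3152 m³/s
w_6 = (3.98 − 2.74)/2 = 0.62 m; q_6 = 0.29 × 0.56 × 0.62 = 0.1007 m³/s
w_7 = (4.38 − 3.54)/2 = 0.42 m; q_7 = 0.26 × 0.57 × 0.42 = 0.06224 m³/s
w_8 = (4.81 − 3.98)/2 = 0.415 m; q_8 = 0.27 × 0.48 × 0.415 = 0.05378 m³/s
Stations 1, 9 contribute zero (depth or velocity is 0).
Q = Σ qᵢ = 0.8135 m³/s

0.813 m³/s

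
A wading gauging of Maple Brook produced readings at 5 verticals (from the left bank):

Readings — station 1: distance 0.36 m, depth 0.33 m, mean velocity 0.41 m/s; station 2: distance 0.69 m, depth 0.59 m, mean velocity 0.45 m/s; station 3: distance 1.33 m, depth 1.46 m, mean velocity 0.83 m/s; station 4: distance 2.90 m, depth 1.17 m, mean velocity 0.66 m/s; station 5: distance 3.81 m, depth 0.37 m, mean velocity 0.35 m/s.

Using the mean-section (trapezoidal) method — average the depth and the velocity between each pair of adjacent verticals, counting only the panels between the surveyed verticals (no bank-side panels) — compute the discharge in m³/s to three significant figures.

2.38 m³/s

Panel 1-2: Δb = 0.33 m, d̄ = (0.33+0.59)/2 = 0.46, v̄ = (0.41+0.45)/2 = 0.43 → q = 0.33×0.46×0.43 = 0.06527 m³/s
Panel 2-3: Δb = 0.64 m, d̄ = (0.59+1.46)/2 = 1.025, v̄ = (0.45+0.83)/2 = 0.64 → q = 0.64×1.025×0.64 = 0.4198 m³/s
Panel 3-4: Δb = 1.57 m, d̄ = (1.46+1.17)/2 = 1.315, v̄ = (0.83+0.66)/2 = 0.745 → q = 1.57×1.315×0.745 = 1.538 m³/s
Panel 4-5: Δb = 0.91 m, d̄ = (1.17+0.37)/2 = 0.77, v̄ = (0.66+0.35)/2 = 0.505 → q = 0.91×0.77×0.505 = 0.3539 m³/s
Q = Σ q = 2.377 m³/s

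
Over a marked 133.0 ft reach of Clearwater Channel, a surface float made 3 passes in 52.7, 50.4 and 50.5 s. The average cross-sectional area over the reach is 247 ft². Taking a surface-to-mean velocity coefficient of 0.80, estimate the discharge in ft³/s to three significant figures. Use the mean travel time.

t̄ = (52.7 + 50.4 + 50.5) / 3 = 51.2 s
v_surface = L / t̄ = 133.0 / 51.2 = 2.598 ft/s
v_mean = 0.80 × 2.598 = 2.078 ft/s
Q = A × v_mean = 247 × 2.078 = 513.3 ft³/s

513 ft³/s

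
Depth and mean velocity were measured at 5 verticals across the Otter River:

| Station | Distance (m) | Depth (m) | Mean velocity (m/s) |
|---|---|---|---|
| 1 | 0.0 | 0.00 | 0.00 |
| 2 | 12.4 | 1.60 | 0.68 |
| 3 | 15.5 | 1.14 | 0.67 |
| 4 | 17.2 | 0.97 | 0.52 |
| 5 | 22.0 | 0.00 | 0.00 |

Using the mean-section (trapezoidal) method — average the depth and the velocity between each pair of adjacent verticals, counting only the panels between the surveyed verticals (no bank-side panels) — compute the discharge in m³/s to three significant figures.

7.91 m³/s

Panel 1-2: Δb = 12.4 m, d̄ = (0.00+1.60)/2 = 0.8, v̄ = (0.00+0.68)/2 = 0.34 → q = 12.4×0.8×0.34 = 3.373 m³/s
Panel 2-3: Δb = 3.1 m, d̄ = (1.60+1.14)/2 = 1.37, v̄ = (0.68+0.67)/2 = 0.675 → q = 3.1×1.37×0.675 = 2.867 m³/s
Panel 3-4: Δb = 1.7 m, d̄ = (1.14+0.97)/2 = 1.055, v̄ = (0.67+0.52)/2 = 0.595 → q = 1.7×1.055×0.595 = 1.067 m³/s
Panel 4-5: Δb = 4.8 m, d̄ = (0.97+0.00)/2 = 0.485, v̄ = (0.52+0.00)/2 = 0.26 → q = 4.8×0.485×0.26 = 0.6053 m³/s
Q = Σ q = 7.912 m³/s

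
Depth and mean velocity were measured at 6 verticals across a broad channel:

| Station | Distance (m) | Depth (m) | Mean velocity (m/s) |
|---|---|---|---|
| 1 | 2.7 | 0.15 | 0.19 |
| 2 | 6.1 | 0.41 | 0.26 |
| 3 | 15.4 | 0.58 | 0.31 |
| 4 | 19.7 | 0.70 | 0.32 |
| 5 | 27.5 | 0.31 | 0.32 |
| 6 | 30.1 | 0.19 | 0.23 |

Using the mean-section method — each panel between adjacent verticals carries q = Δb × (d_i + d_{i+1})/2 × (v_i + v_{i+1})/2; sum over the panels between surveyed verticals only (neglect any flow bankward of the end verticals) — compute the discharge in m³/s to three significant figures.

Panel 1-2: Δb = 3.4 m, d̄ = (0.15+0.41)/2 = 0.28, v̄ = (0.19+0.26)/2 = 0.225 → q = 3.4×0.28×0.225 = 0.2142 m³/s
Panel 2-3: Δb = 9.3 m, d̄ = (0.41+0.58)/2 = 0.495, v̄ = (0.26+0.31)/2 = 0.285 → q = 9.3×0.495×0.285 = 1.312 m³/s
Panel 3-4: Δb = 4.3 m, d̄ = (0.58+0.70)/2 = 0.64, v̄ = (0.31+0.32)/2 = 0.315 → q = 4.3×0.64×0.315 = 0.8669 m³/s
Panel 4-5: Δb = 7.8 m, d̄ = (0.70+0.31)/2 = 0.505, v̄ = (0.32+0.32)/2 = 0.32 → q = 7.8×0.505×0.32 = 1.260 m³/s
Panel 5-6: Δb = 2.6 m, d̄ = (0.31+0.19)/2 = 0.25, v̄ = (0.32+0.23)/2 = 0.275 → q = 2.6×0.25×0.275 = 0.1788 m³/s
Q = Σ q = 3.832 m³/s

3.83 m³/s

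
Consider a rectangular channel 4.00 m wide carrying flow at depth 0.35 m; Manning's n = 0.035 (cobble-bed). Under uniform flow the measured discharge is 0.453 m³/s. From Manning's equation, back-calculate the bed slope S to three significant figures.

0.000645

A = b·y = 4.00 × 0.35 = 1.400 m²
P = b + 2y = 4.00 + 2×0.35 = 4.700 m
R = A/P = 1.400/4.700 = 0.2979 m
S = (Q·n / (1·A·R^(2/3)))² = (0.453×0.035 / (1×1.400×0.4460))² = 0.0006447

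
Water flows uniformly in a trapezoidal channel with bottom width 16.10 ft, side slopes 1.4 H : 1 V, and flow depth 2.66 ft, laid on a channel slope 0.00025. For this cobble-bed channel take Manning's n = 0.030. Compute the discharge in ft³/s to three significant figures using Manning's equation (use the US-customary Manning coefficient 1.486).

67.5 ft³/s

A = (b + z·y)·y = (16.10 + 1.4×2.66)×2.66 = 52.73 ft²
P = b + 2y√(1+z²) = 16.10 + 2×2.66×√(1+1.4²) = 25.25 ft
R = A/P = 52.73/25.25 = 2.088 ft
Q = (1.486/n)·A·R^(2/3)·S^(1/2) = (1.486/0.030) × 52.73 × 2.088^(2/3) × 0.00025^(1/2) = 67.47 ft³/s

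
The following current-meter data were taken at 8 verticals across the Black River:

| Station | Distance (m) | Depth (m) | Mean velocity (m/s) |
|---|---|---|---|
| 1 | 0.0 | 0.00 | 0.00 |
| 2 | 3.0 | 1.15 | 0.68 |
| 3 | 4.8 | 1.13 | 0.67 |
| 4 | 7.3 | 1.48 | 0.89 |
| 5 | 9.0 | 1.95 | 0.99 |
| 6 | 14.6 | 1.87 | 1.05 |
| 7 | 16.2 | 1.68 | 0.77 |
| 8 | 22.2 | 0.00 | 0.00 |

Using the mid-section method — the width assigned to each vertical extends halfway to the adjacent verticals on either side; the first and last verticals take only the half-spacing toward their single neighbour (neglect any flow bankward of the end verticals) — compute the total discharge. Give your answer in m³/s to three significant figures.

w_2 = (4.8 − 0.0)/2 = 2.4 m; q_2 = 0.68 × 1.15 × 2.4 = 1.877 m³/s
w_3 = (7.3 − 3.0)/2 = 2.15 m; q_3 = 0.67 × 1.13 × 2.15 = 1.628 m³/s
w_4 = (9.0 − 4.8)/2 = 2.1 m; q_4 = 0.89 × 1.48 × 2.1 = 2.766 m³/s
w_5 = (14.6 − 7.3)/2 = 3.65 m; q_5 = 0.99 × 1.95 × 3.65 = 7.046 m³/s
w_6 = (16.2 − 9.0)/2 = 3.6 m; q_6 = 1.05 × 1.87 × 3.6 = 7.069 m³/s
w_7 = (22.2 − 14.6)/2 = 3.8 m; q_7 = 0.77 × 1.68 × 3.8 = 4.916 m³/s
Stations 1, 8 contribute zero (depth or velocity is 0).
Q = Σ qᵢ = 25.30 m³/s

25.3 m³/s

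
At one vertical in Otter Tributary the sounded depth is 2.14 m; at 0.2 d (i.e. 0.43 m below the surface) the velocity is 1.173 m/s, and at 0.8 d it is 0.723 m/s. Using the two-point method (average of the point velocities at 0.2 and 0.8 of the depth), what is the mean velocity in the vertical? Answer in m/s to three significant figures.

0.948 m/s

v̄ = (1.173 + 0.723) / 2 = 0.9480 m/s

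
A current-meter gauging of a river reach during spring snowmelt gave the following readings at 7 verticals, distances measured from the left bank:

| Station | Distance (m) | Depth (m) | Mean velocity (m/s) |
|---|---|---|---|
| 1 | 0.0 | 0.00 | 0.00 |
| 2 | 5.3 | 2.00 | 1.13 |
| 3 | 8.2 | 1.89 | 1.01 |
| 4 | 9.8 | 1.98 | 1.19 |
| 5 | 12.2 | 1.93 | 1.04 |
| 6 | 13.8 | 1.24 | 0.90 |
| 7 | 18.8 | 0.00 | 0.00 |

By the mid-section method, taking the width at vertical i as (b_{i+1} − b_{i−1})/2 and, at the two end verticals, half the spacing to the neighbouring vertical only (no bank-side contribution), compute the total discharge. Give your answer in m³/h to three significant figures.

93500 m³/h

w_2 = (8.2 − 0.0)/2 = 4.1 m; q_2 = 1.13 × 2.00 × 4.1 = 9.266 m³/s
w_3 = (9.8 − 5.3)/2 = 2.25 m; q_3 = 1.01 × 1.89 × 2.25 = 4.295 m³/s
w_4 = (12.2 − 8.2)/2 = 2 m; q_4 = 1.19 × 1.98 × 2 = 4.712 m³/s
w_5 = (13.8 − 9.8)/2 = 2 m; q_5 = 1.04 × 1.93 × 2 = 4.014 m³/s
w_6 = (18.8 − 12.2)/2 = 3.3 m; q_6 = 0.90 × 1.24 × 3.3 = 3.683 m³/s
Stations 1, 7 contribute zero (depth or velocity is 0).
Q = Σ qᵢ = 25.97 m³/s
= 25.97 × 3600 = 93490 m³/h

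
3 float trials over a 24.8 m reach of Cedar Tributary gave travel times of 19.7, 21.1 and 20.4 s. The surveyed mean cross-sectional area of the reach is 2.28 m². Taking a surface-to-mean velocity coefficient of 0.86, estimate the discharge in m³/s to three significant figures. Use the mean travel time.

t̄ = (19.7 + 21.1 + 20.4) / 3 = 20.4 s
v_surface = L / t̄ = 24.8 / 20.4 = 1.216 m/s
v_mean = 0.86 × 1.216 = 1.045 m/s
Q = A × v_mean = 2.28 × 1.045 = 2.384 m³/s

2.38 m³/s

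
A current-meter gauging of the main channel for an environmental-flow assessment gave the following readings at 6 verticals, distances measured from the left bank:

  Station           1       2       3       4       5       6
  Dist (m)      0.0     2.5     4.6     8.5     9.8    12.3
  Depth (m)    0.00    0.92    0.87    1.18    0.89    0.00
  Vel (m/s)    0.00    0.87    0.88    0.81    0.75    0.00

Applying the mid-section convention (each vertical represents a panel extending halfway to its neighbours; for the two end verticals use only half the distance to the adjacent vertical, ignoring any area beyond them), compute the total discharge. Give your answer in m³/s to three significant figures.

7.89 m³/s

w_2 = (4.6 − 0.0)/2 = 2.3 m; q_2 = 0.87 × 0.92 × 2.3 = 1.841 m³/s
w_3 = (8.5 − 2.5)/2 = 3 m; q_3 = 0.88 × 0.87 × 3 = 2.297 m³/s
w_4 = (9.8 − 4.6)/2 = 2.6 m; q_4 = 0.81 × 1.18 × 2.6 = 2.485 m³/s
w_5 = (12.3 − 8.5)/2 = 1.9 m; q_5 = 0.75 × 0.89 × 1.9 = 1.268 m³/s
Stations 1, 6 contribute zero (depth or velocity is 0).
Q = Σ qᵢ = 7.891 m³/s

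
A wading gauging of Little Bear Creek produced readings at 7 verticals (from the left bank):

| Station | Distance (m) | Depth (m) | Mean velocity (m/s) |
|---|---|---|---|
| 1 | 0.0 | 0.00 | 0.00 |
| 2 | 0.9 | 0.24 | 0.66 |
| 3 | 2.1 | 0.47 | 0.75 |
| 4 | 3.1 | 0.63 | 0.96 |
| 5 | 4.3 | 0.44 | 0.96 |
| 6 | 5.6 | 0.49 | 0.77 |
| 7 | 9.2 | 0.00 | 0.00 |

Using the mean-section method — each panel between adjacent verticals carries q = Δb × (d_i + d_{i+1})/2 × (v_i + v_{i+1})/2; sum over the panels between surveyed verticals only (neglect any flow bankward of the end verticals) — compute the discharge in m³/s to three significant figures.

2.29 m³/s

Panel 1-2: Δb = 0.9 m, d̄ = (0.00+0.24)/2 = 0.12, v̄ = (0.00+0.66)/2 = 0.33 → q = 0.9×0.12×0.33 = 0.03564 m³/s
Panel 2-3: Δb = 1.2 m, d̄ = (0.24+0.47)/2 = 0.355, v̄ = (0.66+0.75)/2 = 0.705 → q = 1.2×0.355×0.705 = 0.3003 m³/s
Panel 3-4: Δb = 1 m, d̄ = (0.47+0.63)/2 = 0.55, v̄ = (0.75+0.96)/2 = 0.855 → q = 1×0.55×0.855 = 0.4703 m³/s
Panel 4-5: Δb = 1.2 m, d̄ = (0.63+0.44)/2 = 0.535, v̄ = (0.96+0.96)/2 = 0.96 → q = 1.2×0.535×0.96 = 0.6163 m³/s
Panel 5-6: Δb = 1.3 m, d̄ = (0.44+0.49)/2 = 0.465, v̄ = (0.96+0.77)/2 = 0.865 → q = 1.3×0.465×0.865 = 0.5229 m³/s
Panel 6-7: Δb = 3.6 m, d̄ = (0.49+0.00)/2 = 0.245, v̄ = (0.77+0.00)/2 = 0.385 → q = 3.6×0.245×0.385 = 0.3396 m³/s
Q = Σ q = 2.285 m³/s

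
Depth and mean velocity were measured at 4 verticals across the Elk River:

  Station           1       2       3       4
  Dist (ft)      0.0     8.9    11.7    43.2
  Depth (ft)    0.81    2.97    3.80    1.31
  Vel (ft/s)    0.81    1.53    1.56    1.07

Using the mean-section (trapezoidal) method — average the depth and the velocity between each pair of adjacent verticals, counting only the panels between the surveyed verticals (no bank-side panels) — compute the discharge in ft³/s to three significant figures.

Panel 1-2: Δb = 8.9 ft, d̄ = (0.81+2.97)/2 = 1.89, v̄ = (0.81+1.53)/2 = 1.17 → q = 8.9×1.89×1.17 = 19.68 ft³/s
Panel 2-3: Δb = 2.8 ft, d̄ = (2.97+3.80)/2 = 3.385, v̄ = (1.53+1.56)/2 = 1.545 → q = 2.8×3.385×1.545 = 14.64 ft³/s
Panel 3-4: Δb = 31.5 ft, d̄ = (3.80+1.31)/2 = 2.555, v̄ = (1.56+1.07)/2 = 1.315 → q = 31.5×2.555×1.315 = 105.8 ft³/s
Q = Σ q = 140.2 ft³/s

140 ft³/s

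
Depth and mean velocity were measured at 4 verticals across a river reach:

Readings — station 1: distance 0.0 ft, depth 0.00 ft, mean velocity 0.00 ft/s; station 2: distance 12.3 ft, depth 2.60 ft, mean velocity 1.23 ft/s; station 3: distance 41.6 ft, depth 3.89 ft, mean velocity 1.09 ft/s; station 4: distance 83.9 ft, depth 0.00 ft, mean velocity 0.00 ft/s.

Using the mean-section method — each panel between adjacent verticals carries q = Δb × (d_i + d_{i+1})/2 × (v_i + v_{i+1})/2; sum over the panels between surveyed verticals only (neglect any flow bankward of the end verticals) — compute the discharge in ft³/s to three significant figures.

Panel 1-2: Δb = 12.3 ft, d̄ = (0.00+2.60)/2 = 1.3, v̄ = (0.00+1.23)/2 = 0.615 → q = 12.3×1.3×0.615 = 9.834 ft³/s
Panel 2-3: Δb = 29.3 ft, d̄ = (2.60+3.89)/2 = 3.245, v̄ = (1.23+1.09)/2 = 1.16 → q = 29.3×3.245×1.16 = 110.3 ft³/s
Panel 3-4: Δb = 42.3 ft, d̄ = (3.89+0.00)/2 = 1.945, v̄ = (1.09+0.00)/2 = 0.545 → q = 42.3×1.945×0.545 = 44.84 ft³/s
Q = Σ q = 165.0 ft³/s

165 ft³/s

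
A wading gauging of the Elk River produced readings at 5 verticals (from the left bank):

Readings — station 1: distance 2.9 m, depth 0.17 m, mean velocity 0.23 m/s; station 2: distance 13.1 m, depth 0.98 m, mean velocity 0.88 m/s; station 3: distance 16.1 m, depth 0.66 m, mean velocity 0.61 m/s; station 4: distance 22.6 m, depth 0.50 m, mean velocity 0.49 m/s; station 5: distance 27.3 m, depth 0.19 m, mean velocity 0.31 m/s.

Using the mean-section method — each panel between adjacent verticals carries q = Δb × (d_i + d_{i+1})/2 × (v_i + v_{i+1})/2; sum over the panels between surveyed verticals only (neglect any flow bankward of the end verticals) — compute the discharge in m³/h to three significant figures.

Panel 1-2: Δb = 10.2 m, d̄ = (0.17+0.98)/2 = 0.575, v̄ = (0.23+0.88)/2 = 0.555 → q = 10.2×0.575×0.555 = 3.255 m³/s
Panel 2-3: Δb = 3 m, d̄ = (0.98+0.66)/2 = 0.82, v̄ = (0.88+0.61)/2 = 0.745 → q = 3×0.82×0.745 = 1.833 m³/s
Panel 3-4: Δb = 6.5 m, d̄ = (0.66+0.50)/2 = 0.58, v̄ = (0.61+0.49)/2 = 0.55 → q = 6.5×0.58×0.55 = 2.074 m³/s
Panel 4-5: Δb = 4.7 m, d̄ = (0.50+0.19)/2 = 0.345, v̄ = (0.49+0.31)/2 = 0.4 → q = 4.7×0.345×0.4 = 0.6486 m³/s
Q = Σ q = 7.810 m³/s
= 7.810 × 3600 = 28120 m³/h

28100 m³/h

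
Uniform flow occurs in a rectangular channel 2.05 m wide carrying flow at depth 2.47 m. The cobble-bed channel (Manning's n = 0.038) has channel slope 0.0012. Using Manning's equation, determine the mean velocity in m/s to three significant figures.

0.735 m/s

A = b·y = 2.05 × 2.47 = 5.064 m²
P = b + 2y = 2.05 + 2×2.47 = 6.990 m
R = A/P = 5.064/6.990 = 0.7244 m
Q = (1/n)·A·R^(2/3)·S^(1/2) = (1/0.038) × 5.064 × 0.7244^(2/3) × 0.0012^(1/2) = 3.723 m³/s
V = Q/A = 3.723/5.064 = 0.7353 m/s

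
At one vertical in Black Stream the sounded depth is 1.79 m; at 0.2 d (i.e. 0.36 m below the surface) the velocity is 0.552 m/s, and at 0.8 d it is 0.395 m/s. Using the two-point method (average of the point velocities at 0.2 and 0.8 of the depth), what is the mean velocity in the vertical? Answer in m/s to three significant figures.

v̄ = (0.552 + 0.395) / 2 = 0.4735 m/s

0.474 m/s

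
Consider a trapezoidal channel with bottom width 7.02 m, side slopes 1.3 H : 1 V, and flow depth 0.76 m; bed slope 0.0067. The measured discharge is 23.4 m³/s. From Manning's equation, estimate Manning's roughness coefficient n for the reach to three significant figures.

0.0158

A = (b + z·y)·y = (7.02 + 1.3×0.76)×0.76 = 6.086 m²
P = b + 2y√(1+z²) = 7.02 + 2×0.76×√(1+1.3²) = 9.513 m
R = A/P = 6.086/9.513 = 0.6398 m
n = (1/Q)·A·R^(2/3)·S^(1/2) = (1/23.4) × 6.086 × 0.7425 × 0.08185 = 0.01581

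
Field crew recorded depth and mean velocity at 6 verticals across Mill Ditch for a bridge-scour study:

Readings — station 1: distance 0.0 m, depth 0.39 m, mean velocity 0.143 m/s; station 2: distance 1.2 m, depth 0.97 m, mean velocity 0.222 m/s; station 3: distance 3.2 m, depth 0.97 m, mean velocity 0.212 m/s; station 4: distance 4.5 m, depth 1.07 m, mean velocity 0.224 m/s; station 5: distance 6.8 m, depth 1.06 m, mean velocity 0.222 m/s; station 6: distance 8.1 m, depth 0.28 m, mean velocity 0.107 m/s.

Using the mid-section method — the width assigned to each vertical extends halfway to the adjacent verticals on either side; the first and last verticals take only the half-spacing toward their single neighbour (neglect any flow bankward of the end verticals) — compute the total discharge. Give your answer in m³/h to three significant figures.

w_1 = (1.2 − 0.0)/2 = 0.6 m; q_1 = 0.143 × 0.39 × 0.6 = 0.03346 m³/s
w_2 = (3.2 − 0.0)/2 = 1.6 m; q_2 = 0.222 × 0.97 × 1.6 = 0.3445 m³/s
w_3 = (4.5 − 1.2)/2 = 1.65 m; q_3 = 0.212 × 0.97 × 1.65 = 0.3393 m³/s
w_4 = (6.8 − 3.2)/2 = 1.8 m; q_4 = 0.224 × 1.07 × 1.8 = 0.4314 m³/s
w_5 = (8.1 − 4.5)/2 = 1.8 m; q_5 = 0.222 × 1.06 × 1.8 = 0.4236 m³/s
w_6 = (8.1 − 6.8)/2 = 0.65 m; q_6 = 0.107 × 0.28 × 0.65 = 0.01947 m³/s
Q = Σ qᵢ = 1.592 m³/s
= 1.592 × 3600 = 5730 m³/h

5730 m³/h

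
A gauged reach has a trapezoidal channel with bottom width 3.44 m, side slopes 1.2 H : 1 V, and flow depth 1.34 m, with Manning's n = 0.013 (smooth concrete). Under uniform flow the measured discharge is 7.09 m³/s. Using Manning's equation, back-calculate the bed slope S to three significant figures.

A = (b + z·y)·y = (3.44 + 1.2×1.34)×1.34 = 6.764 m²
P = b + 2y√(1+z²) = 3.44 + 2×1.34×√(1+1.2²) = 7.626 m
R = A/P = 6.764/7.626 = 0.8870 m
S = (Q·n / (1·A·R^(2/3)))² = (7.09×0.013 / (1×6.764×0.9232))² = 0.0002179

0.000218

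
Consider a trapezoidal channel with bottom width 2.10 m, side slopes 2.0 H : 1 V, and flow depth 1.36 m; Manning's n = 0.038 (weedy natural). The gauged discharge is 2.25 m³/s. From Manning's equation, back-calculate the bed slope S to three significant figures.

A = (b + z·y)·y = (2.10 + 2.0×1.36)×1.36 = 6.555 m²
P = b + 2y√(1+z²) = 2.10 + 2×1.36×√(1+2.0²) = 8.182 m
R = A/P = 6.555/8.182 = 0.8012 m
S = (Q·n / (1·A·R^(2/3)))² = (2.25×0.038 / (1×6.555×0.8626))² = 0.0002286

0.000229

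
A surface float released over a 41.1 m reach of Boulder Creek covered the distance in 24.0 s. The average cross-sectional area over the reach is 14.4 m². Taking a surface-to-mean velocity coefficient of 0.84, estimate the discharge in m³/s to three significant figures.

v_surface = L / t̄ = 41.1 / 24 = 1.713 m/s
v_mean = 0.84 × 1.713 = 1.439 m/s
Q = A × v_mean = 14.4 × 1.439 = 20.71 m³/s

20.7 m³/s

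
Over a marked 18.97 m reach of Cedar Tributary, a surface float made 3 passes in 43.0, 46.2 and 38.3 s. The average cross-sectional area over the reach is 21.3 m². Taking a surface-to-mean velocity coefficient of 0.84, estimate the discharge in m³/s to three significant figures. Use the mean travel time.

7.99 m³/s

t̄ = (43.0 + 46.2 + 38.3) / 3 = 42.5 s
v_surface = L / t̄ = 18.97 / 42.5 = 0.4464 m/s
v_mean = 0.84 × 0.4464 = 0.3749 m/s
Q = A × v_mean = 21.3 × 0.3749 = 7.986 m³/s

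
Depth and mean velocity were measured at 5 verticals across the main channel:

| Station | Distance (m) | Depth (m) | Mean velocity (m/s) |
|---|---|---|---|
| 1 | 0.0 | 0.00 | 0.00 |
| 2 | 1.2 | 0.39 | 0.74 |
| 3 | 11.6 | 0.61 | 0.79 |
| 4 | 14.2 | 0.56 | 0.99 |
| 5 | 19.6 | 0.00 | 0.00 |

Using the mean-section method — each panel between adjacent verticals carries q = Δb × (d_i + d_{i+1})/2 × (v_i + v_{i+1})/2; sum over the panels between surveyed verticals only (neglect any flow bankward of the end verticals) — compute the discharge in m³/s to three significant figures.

Panel 1-2: Δb = 1.2 m, d̄ = (0.00+0.39)/2 = 0.195, v̄ = (0.00+0.74)/2 = 0.37 → q = 1.2×0.195×0.37 = 0.08658 m³/s
Panel 2-3: Δb = 10.4 m, d̄ = (0.39+0.61)/2 = 0.5, v̄ = (0.74+0.79)/2 = 0.765 → q = 10.4×0.5×0.765 = 3.978 m³/s
Panel 3-4: Δb = 2.6 m, d̄ = (0.61+0.56)/2 = 0.585, v̄ = (0.79+0.99)/2 = 0.89 → q = 2.6×0.585×0.89 = 1.354 m³/s
Panel 4-5: Δb = 5.4 m, d̄ = (0.56+0.00)/2 = 0.28, v̄ = (0.99+0.00)/2 = 0.495 → q = 5.4×0.28×0.495 = 0.7484 m³/s
Q = Σ q = 6.167 m³/s

6.17 m³/s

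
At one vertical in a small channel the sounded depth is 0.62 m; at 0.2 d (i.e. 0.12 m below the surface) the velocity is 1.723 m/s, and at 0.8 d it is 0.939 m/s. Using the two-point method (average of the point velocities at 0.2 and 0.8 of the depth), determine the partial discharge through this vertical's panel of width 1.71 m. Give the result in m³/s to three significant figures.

v̄ = (1.723 + 0.939) / 2 = 1.331 m/s
q = v̄ × d × w = 1.331 × 0.62 × 1.71 = 1.411 m³/s

1.41 m³/s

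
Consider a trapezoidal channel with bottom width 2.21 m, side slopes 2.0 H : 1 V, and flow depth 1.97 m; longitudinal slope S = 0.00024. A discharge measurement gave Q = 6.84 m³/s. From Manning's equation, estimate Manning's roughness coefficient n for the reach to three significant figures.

0.0292

A = (b + z·y)·y = (2.21 + 2.0×1.97)×1.97 = 12.12 m²
P = b + 2y√(1+z²) = 2.21 + 2×1.97×√(1+2.0²) = 11.02 m
R = A/P = 12.12/11.02 = 1.099 m
n = (1/Q)·A·R^(2/3)·S^(1/2) = (1/6.84) × 12.12 × 1.065 × 0.01549 = 0.02923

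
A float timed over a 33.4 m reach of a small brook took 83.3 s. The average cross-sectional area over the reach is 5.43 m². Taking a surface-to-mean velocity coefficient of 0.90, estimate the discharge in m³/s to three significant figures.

v_surface = L / t̄ = 33.4 / 83.3 = 0.4010 m/s
v_mean = 0.90 × 0.4010 = 0.3609 m/s
Q = A × v_mean = 5.43 × 0.3609 = 1.959 m³/s

1.96 m³/s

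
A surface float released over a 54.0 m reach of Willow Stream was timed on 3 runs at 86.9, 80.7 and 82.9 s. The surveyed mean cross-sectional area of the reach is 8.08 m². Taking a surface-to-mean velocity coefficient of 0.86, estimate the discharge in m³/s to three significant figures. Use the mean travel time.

t̄ = (86.9 + 80.7 + 82.9) / 3 = 83.5 s
v_surface = L / t̄ = 54.0 / 83.5 = 0.6467 m/s
v_mean = 0.86 × 0.6467 = 0.5562 m/s
Q = A × v_mean = 8.08 × 0.5562 = 4.494 m³/s

4.49 m³/s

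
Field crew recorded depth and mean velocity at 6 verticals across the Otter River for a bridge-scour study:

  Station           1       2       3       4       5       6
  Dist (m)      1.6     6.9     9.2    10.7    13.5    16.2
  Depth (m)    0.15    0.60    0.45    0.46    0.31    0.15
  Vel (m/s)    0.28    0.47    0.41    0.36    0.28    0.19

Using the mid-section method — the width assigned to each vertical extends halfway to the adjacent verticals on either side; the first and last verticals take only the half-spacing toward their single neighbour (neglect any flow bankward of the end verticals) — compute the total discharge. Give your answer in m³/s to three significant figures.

w_1 = (6.9 − 1.6)/2 = 2.65 m; q_1 = 0.28 × 0.15 × 2.65 = 0.1113 m³/s
w_2 = (9.2 − 1.6)/2 = 3.8 m; q_2 = 0.47 × 0.60 × 3.8 = 1.072 m³/s
w_3 = (10.7 − 6.9)/2 = 1.9 m; q_3 = 0.41 × 0.45 × 1.9 = 0.3506 m³/s
w_4 = (13.5 − 9.2)/2 = 2.15 m; q_4 = 0.36 × 0.46 × 2.15 = 0.3560 m³/s
w_5 = (16.2 − 10.7)/2 = 2.75 m; q_5 = 0.28 × 0.31 × 2.75 = 0.2387 m³/s
w_6 = (16.2 − 13.5)/2 = 1.35 m; q_6 = 0.19 × 0.15 × 1.35 = 0.03848 m³/s
Q = Σ qᵢ = 2.167 m³/s

2.17 m³/s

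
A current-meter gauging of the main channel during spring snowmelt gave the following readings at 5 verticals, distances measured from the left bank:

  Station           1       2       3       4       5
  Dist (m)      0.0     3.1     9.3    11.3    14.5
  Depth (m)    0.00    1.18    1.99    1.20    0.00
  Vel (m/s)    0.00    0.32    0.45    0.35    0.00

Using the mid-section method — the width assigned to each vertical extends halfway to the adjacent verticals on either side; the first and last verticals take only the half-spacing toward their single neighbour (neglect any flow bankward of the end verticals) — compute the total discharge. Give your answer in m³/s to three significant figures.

6.52 m³/s

w_2 = (9.3 − 0.0)/2 = 4.65 m; q_2 = 0.32 × 1.18 × 4.65 = 1.756 m³/s
w_3 = (11.3 − 3.1)/2 = 4.1 m; q_3 = 0.45 × 1.99 × 4.1 = 3.672 m³/s
w_4 = (14.5 − 9.3)/2 = 2.6 m; q_4 = 0.35 × 1.20 × 2.6 = 1.092 m³/s
Stations 1, 5 contribute zero (depth or velocity is 0).
Q = Σ qᵢ = 6.519 m³/s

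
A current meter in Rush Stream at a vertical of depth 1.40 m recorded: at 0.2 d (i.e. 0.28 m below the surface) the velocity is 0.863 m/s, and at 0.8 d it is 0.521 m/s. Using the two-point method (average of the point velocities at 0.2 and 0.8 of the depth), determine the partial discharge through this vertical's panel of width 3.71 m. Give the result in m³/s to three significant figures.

3.59 m³/s

v̄ = (0.863 + 0.521) / 2 = 0.6920 m/s
q = v̄ × d × w = 0.6920 × 1.40 × 3.71 = 3.594 m³/s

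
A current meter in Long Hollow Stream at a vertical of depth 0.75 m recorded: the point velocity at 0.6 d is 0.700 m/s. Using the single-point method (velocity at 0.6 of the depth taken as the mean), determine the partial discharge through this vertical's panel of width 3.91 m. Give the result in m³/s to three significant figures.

2.05 m³/s

v̄ = v₀.₆ = 0.700 m/s
q = v̄ × d × w = 0.7000 × 0.75 × 3.91 = 2.053 m³/s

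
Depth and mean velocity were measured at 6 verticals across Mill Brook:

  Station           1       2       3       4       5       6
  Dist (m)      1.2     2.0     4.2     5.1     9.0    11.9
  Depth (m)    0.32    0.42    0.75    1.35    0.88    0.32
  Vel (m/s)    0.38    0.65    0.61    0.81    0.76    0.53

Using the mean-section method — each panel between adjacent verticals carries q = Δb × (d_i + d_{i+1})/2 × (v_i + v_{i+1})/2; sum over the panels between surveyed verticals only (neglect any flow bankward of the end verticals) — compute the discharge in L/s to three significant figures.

Panel 1-2: Δb = 0.8 m, d̄ = (0.32+0.42)/2 = 0.37, v̄ = (0.38+0.65)/2 = 0.515 → q = 0.8×0.37×0.515 = 0.1524 m³/s
Panel 2-3: Δb = 2.2 m, d̄ = (0.42+0.75)/2 = 0.585, v̄ = (0.65+0.61)/2 = 0.63 → q = 2.2×0.585×0.63 = 0.8108 m³/s
Panel 3-4: Δb = 0.9 m, d̄ = (0.75+1.35)/2 = 1.05, v̄ = (0.61+0.81)/2 = 0.71 → q = 0.9×1.05×0.71 = 0.6710 m³/s
Panel 4-5: Δb = 3.9 m, d̄ = (1.35+0.88)/2 = 1.115, v̄ = (0.81+0.76)/2 = 0.785 → q = 3.9×1.115×0.785 = 3.414 m³/s
Panel 5-6: Δb = 2.9 m, d̄ = (0.88+0.32)/2 = 0.6, v̄ = (0.76+0.53)/2 = 0.645 → q = 2.9×0.6×0.645 = 1.122 m³/s
Q = Σ q = 6.170 m³/s
= 6.170 × 1000 = 6170 L/s

6170 L/s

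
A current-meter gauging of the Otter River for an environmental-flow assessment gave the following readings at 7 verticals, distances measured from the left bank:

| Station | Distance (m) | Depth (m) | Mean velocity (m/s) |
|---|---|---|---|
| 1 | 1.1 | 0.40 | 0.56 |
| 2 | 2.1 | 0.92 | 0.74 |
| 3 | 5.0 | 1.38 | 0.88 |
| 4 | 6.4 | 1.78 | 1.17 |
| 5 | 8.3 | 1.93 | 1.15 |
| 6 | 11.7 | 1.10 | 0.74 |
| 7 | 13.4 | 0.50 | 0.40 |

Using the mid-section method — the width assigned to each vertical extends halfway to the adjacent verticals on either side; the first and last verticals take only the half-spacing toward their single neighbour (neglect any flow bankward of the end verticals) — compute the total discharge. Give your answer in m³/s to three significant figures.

15.6 m³/s

w_1 = (2.1 − 1.1)/2 = 0.5 m; q_1 = 0.56 × 0.40 × 0.5 = 0.1120 m³/s
w_2 = (5.0 − 1.1)/2 = 1.95 m; q_2 = 0.74 × 0.92 × 1.95 = 1.328 m³/s
w_3 = (6.4 − 2.1)/2 = 2.15 m; q_3 = 0.88 × 1.38 × 2.15 = 2.611 m³/s
w_4 = (8.3 − 5.0)/2 = 1.65 m; q_4 = 1.17 × 1.78 × 1.65 = 3.436 m³/s
w_5 = (11.7 − 6.4)/2 = 2.65 m; q_5 = 1.15 × 1.93 × 2.65 = 5.882 m³/s
w_6 = (13.4 − 8.3)/2 = 2.55 m; q_6 = 0.74 × 1.10 × 2.55 = 2.076 m³/s
w_7 = (13.4 − 11.7)/2 = 0.85 m; q_7 = 0.40 × 0.50 × 0.85 = 0.1700 m³/s
Q = Σ qᵢ = 15.61 m³/s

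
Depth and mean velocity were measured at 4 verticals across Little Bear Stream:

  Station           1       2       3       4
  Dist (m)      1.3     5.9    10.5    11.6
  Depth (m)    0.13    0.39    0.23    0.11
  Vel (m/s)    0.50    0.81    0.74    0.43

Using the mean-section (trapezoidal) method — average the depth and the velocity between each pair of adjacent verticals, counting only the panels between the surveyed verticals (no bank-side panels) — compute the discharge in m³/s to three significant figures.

2.00 m³/s

Panel 1-2: Δb = 4.6 m, d̄ = (0.13+0.39)/2 = 0.26, v̄ = (0.50+0.81)/2 = 0.655 → q = 4.6×0.26×0.655 = 0.7834 m³/s
Panel 2-3: Δb = 4.6 m, d̄ = (0.39+0.23)/2 = 0.31, v̄ = (0.81+0.74)/2 = 0.775 → q = 4.6×0.31×0.775 = 1.105 m³/s
Panel 3-4: Δb = 1.1 m, d̄ = (0.23+0.11)/2 = 0.17, v̄ = (0.74+0.43)/2 = 0.585 → q = 1.1×0.17×0.585 = 0.1094 m³/s
Q = Σ q = 1.998 m³/s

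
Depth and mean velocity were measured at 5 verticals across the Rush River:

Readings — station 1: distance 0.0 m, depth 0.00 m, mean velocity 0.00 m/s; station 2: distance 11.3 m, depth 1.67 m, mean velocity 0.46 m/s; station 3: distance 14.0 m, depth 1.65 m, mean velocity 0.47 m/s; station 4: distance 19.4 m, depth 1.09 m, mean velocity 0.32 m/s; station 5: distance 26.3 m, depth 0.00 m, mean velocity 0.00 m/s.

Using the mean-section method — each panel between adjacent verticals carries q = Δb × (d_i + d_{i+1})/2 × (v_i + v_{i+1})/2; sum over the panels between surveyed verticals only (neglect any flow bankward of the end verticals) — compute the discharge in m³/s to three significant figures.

Panel 1-2: Δb = 11.3 m, d̄ = (0.00+1.67)/2 = 0.835, v̄ = (0.00+0.46)/2 = 0.23 → q = 11.3×0.835×0.23 = 2.170 m³/s
Panel 2-3: Δb = 2.7 m, d̄ = (1.67+1.65)/2 = 1.66, v̄ = (0.46+0.47)/2 = 0.465 → q = 2.7×1.66×0.465 = 2.084 m³/s
Panel 3-4: Δb = 5.4 m, d̄ = (1.65+1.09)/2 = 1.37, v̄ = (0.47+0.32)/2 = 0.395 → q = 5.4×1.37×0.395 = 2.922 m³/s
Panel 4-5: Δb = 6.9 m, d̄ = (1.09+0.00)/2 = 0.545, v̄ = (0.32+0.00)/2 = 0.16 → q = 6.9×0.545×0.16 = 0.6017 m³/s
Q = Σ q = 7.778 m³/s

7.78 m³/s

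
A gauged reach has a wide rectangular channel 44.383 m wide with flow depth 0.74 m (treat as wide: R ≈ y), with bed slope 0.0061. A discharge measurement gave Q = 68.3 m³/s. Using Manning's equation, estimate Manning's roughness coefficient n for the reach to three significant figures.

A = b·y = 44.383 × 0.74 = 32.84 m²
Wide channel: R ≈ y = 0.74 m
n = (1/Q)·A·R^(2/3)·S^(1/2) = (1/68.3) × 32.84 × 0.8181 × 0.07810 = 0.03073

0.0307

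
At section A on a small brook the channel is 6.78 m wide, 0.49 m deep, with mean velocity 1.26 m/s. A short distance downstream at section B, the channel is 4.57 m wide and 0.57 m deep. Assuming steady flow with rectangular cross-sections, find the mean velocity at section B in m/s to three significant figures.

1.61 m/s

Q = A₁V₁ = (6.78×0.49) × 1.26 = 4.186 m³/s
A₂ = 4.57 × 0.57 = 2.605 m²
V₂ = Q/A₂ = 4.186/2.605 = 1.607 m/s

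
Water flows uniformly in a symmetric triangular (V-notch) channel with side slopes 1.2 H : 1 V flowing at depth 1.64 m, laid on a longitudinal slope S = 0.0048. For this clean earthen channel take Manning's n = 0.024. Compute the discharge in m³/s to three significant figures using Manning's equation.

6.85 m³/s

A = z·y² = 1.2×1.64² = 3.228 m²
P = 2y√(1+z²) = 2×1.64×√(1+1.2²) = 5.124 m
R = A/P = 3.228/5.124 = 0.6299 m
Q = (1/n)·A·R^(2/3)·S^(1/2) = (1/0.024) × 3.228 × 0.6299^(2/3) × 0.0048^(1/2) = 6.847 m³/s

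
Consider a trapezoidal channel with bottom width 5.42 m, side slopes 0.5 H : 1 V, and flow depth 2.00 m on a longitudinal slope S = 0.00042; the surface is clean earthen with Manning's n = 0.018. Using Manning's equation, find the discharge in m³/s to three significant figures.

17.4 m³/s

A = (b + z·y)·y = (5.42 + 0.5×2.00)×2.00 = 12.84 m²
P = b + 2y√(1+z²) = 5.42 + 2×2.00×√(1+0.5²) = 9.892 m
R = A/P = 12.84/9.892 = 1.298 m
Q = (1/n)·A·R^(2/3)·S^(1/2) = (1/0.018) × 12.84 × 1.298^(2/3) × 0.00042^(1/2) = 17.40 m³/s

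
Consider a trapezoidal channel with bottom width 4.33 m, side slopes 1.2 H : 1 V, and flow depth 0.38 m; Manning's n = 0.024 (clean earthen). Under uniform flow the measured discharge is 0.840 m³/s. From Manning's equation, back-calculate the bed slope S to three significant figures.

A = (b + z·y)·y = (4.33 + 1.2×0.38)×0.38 = 1.819 m²
P = b + 2y√(1+z²) = 4.33 + 2×0.38×√(1+1.2²) = 5.517 m
R = A/P = 1.819/5.517 = 0.3296 m
S = (Q·n / (1·A·R^(2/3)))² = (0.840×0.024 / (1×1.819×0.4772))² = 0.0005396

0.000540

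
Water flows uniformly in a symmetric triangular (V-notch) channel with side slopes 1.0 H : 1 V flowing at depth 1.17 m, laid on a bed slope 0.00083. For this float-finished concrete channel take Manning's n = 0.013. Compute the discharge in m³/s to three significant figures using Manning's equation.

1.68 m³/s

A = z·y² = 1.0×1.17² = 1.369 m²
P = 2y√(1+z²) = 2×1.17×√(1+1.0²) = 3.309 m
R = A/P = 1.369/3.309 = 0.4137 m
Q = (1/n)·A·R^(2/3)·S^(1/2) = (1/0.013) × 1.369 × 0.4137^(2/3) × 0.00083^(1/2) = 1.684 m³/s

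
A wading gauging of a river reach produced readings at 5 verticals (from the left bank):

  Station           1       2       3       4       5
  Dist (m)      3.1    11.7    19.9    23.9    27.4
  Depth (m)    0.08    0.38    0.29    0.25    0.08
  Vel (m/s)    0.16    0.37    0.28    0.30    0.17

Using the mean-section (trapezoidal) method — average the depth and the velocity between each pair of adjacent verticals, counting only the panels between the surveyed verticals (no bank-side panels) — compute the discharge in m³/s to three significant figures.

Panel 1-2: Δb = 8.6 m, d̄ = (0.08+0.38)/2 = 0.23, v̄ = (0.16+0.37)/2 = 0.265 → q = 8.6×0.23×0.265 = 0.5242 m³/s
Panel 2-3: Δb = 8.2 m, d̄ = (0.38+0.29)/2 = 0.335, v̄ = (0.37+0.28)/2 = 0.325 → q = 8.2×0.335×0.325 = 0.8928 m³/s
Panel 3-4: Δb = 4 m, d̄ = (0.29+0.25)/2 = 0.27, v̄ = (0.28+0.30)/2 = 0.29 → q = 4×0.27×0.29 = 0.3132 m³/s
Panel 4-5: Δb = 3.5 m, d̄ = (0.25+0.08)/2 = 0.165, v̄ = (0.30+0.17)/2 = 0.235 → q = 3.5×0.165×0.235 = 0.1357 m³/s
Q = Σ q = 1.866 m³/s

1.87 m³/s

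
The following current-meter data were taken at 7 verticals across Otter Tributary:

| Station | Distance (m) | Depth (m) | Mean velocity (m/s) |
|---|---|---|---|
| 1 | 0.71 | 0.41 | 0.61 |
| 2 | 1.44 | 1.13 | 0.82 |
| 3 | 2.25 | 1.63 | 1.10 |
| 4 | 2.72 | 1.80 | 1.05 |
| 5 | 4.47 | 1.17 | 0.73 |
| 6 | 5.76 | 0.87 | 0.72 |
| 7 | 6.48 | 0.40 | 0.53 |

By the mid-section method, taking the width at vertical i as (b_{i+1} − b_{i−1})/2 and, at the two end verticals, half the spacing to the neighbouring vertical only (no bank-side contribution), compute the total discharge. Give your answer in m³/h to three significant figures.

21800 m³/h

w_1 = (1.44 − 0.71)/2 = 0.365 m; q_1 = 0.61 × 0.41 × 0.365 = 0.09129 m³/s
w_2 = (2.25 − 0.71)/2 = 0.77 m; q_2 = 0.82 × 1.13 × 0.77 = 0.7135 m³/s
w_3 = (2.72 − 1.44)/2 = 0.64 m; q_3 = 1.10 × 1.63 × 0.64 = 1.148 m³/s
w_4 = (4.47 − 2.25)/2 = 1.11 m; q_4 = 1.05 × 1.80 × 1.11 = 2.098 m³/s
w_5 = (5.76 − 2.72)/2 = 1.52 m; q_5 = 0.73 × 1.17 × 1.52 = 1.298 m³/s
w_6 = (6.48 − 4.47)/2 = 1.005 m; q_6 = 0.72 × 0.87 × 1.005 = 0.6295 m³/s
w_7 = (6.48 − 5.76)/2 = 0.36 m; q_7 = 0.53 × 0.40 × 0.36 = 0.07632 m³/s
Q = Σ qᵢ = 6.054 m³/s
= 6.054 × 3600 = 21800 m³/h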